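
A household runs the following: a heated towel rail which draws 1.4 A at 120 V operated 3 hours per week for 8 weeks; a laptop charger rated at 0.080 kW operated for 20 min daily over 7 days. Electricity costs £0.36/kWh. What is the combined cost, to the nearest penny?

heated towel rail: Power = 1.4 A × 120 V = 168 W = 0.168 kW
heated towel rail: Runtime = 3 h/week × 8 weeks = 24 h
heated towel rail: 0.168 kW × 24 h = 4.032 kWh
laptop charger: Runtime = 20 min × 7 = 140 min = 2.333333… h
laptop charger: 0.08 kW × 2.333333… h = 0.186666… kWh
Total energy = 4.218666… kWh
Cost = 4.218666… × £0.36 = £1.52

£1.52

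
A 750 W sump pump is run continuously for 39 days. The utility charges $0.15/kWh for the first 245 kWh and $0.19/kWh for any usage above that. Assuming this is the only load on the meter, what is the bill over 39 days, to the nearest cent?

Runtime = 24 h × 39 = 936 h
Energy = 0.75 kW × 936 h = 702 kWh
Tier 1 (0–245 kWh): 245 × $0.15 = $36.75
Above 245 kWh: 457 × $0.19 = $86.83
Bill = $123.58

$123.58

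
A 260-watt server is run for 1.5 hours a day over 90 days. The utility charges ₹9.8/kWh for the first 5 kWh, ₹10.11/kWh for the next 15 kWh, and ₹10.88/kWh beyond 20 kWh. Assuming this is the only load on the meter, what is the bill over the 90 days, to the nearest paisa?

₹364.94

Runtime = 1.5 h/day × 90 days = 135 h
Energy = 0.26 kW × 135 h = 35.1 kWh
Tier 1 (0–5 kWh): 5 × ₹9.8 = ₹49
Tier 2 (5–20 kWh): 15 × ₹10.11 = ₹151.65
Above 20 kWh: 15.1 × ₹10.88 = ₹164.288
Bill = ₹364.94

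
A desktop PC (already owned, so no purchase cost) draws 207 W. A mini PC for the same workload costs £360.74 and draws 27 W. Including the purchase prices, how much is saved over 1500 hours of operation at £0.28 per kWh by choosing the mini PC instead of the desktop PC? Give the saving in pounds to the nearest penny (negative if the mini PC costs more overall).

-£285.14

desktop PC: £0.00 + (207/1000) kW × 1500 h × £0.28 = £0.00 + £86.94 = £86.94
mini PC: £360.74 + (27/1000) kW × 1500 h × £0.28 = £360.74 + £11.34 = £372.08
Saving = £86.94 − £372.08 = −£285.14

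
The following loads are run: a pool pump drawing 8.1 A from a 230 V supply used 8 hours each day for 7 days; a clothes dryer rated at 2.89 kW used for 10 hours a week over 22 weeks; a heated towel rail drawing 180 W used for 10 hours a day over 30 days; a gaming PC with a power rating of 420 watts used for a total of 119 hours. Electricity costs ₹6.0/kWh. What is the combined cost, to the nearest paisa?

₹5064.65

pool pump: Power = 8.1 A × 230 V = 1863 W = 1.863 kW
pool pump: Runtime = 8 h/day × 7 days = 56 h
pool pump: 1.863 kW × 56 h = 104.328 kWh
clothes dryer: Runtime = 10 h/week × 22 weeks = 220 h
clothes dryer: 2.89 kW × 220 h = 635.8 kWh
heated towel rail: Runtime = 10 h/day × 30 days = 300 h
heated towel rail: 0.18 kW × 300 h = 54 kWh
gaming PC: 0.42 kW × 119 h = 49.98 kWh
Total energy = 844.108 kWh
Cost = 844.108 × ₹6.0 = ₹5064.65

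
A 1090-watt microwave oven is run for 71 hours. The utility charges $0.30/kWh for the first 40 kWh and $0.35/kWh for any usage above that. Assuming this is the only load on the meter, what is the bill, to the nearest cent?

Energy = 1.09 kW × 71 h = 77.39 kWh
Tier 1 (0–40 kWh): 40 × $0.30 = $12
Above 40 kWh: 37.39 × $0.35 = $13.0865
Bill = $25.09

$25.09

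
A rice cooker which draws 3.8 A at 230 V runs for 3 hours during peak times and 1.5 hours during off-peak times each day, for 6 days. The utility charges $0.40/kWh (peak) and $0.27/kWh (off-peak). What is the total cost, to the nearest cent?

Power = 3.8 A × 230 V = 874 W = 0.874 kW
Peak energy = 0.874 kW × 3 h × 6 = 15.732 kWh
Off-peak energy = 0.874 kW × 1.5 h × 6 = 7.866 kWh
Cost = 15.732 × $0.40 + 7.866 × $0.27 = $6.2928 + $2.12382 = $8.42

$8.42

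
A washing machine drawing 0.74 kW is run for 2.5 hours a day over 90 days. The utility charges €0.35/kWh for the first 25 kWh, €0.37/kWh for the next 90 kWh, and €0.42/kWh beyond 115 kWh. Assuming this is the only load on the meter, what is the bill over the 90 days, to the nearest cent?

Runtime = 2.5 h/day × 90 days = 225 h
Energy = 0.74 kW × 225 h = 166.5 kWh
Tier 1 (0–25 kWh): 25 × €0.35 = €8.75
Tier 2 (25–115 kWh): 90 × €0.37 = €33.3
Above 115 kWh: 51.5 × €0.42 = €21.63
Bill = €63.68

€63.68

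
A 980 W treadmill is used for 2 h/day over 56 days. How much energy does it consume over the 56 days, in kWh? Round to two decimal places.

Runtime = 2 h/day × 56 days = 112 h
Energy = 0.98 kW × 112 h = 109.76 kWh

109.76 kWh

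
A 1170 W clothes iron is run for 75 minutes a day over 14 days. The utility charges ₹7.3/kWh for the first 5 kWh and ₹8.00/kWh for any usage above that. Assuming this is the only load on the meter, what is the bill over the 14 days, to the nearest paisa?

Runtime = 75 min × 14 = 1050 min = 17.5 h
Energy = 1.17 kW × 17.5 h = 20.475 kWh
Tier 1 (0–5 kWh): 5 × ₹7.3 = ₹36.5
Above 5 kWh: 15.475 × ₹8.00 = ₹123.8
Bill = ₹160.30

₹160.30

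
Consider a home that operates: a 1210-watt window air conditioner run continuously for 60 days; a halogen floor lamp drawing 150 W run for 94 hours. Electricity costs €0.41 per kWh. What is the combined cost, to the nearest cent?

window air conditioner: Runtime = 24 h × 60 = 1440 h
window air conditioner: 1.21 kW × 1440 h = 1742.4 kWh
halogen floor lamp: 0.15 kW × 94 h = 14.1 kWh
Total energy = 1756.5 kWh
Cost = 1756.5 × €0.41 = €720.17

€720.17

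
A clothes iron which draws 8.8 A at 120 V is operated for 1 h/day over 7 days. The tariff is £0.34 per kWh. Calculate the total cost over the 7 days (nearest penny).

Power = 8.8 A × 120 V = 1056 W = 1.056 kW
Runtime = 1 h/day × 7 days = 7 h
Energy = 1.056 kW × 7 h = 7.392 kWh
Cost = 7.392 kWh × £0.34/kWh = £2.51

£2.51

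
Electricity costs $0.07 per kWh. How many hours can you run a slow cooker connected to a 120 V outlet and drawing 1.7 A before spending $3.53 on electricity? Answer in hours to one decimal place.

Power = 1.7 A × 120 V = 204 W = 0.204 kW
Energy available = $3.53 ÷ $0.07/kWh = 50.4286 kWh
Hours = 50.4286 kWh ÷ 0.204 kW = 247.2 h

247.2 h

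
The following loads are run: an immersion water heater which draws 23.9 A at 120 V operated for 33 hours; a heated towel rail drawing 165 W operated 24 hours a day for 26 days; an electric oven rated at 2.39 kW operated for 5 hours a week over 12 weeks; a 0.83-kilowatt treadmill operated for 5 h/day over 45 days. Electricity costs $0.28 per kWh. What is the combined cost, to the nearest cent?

$147.77

immersion water heater: Power = 23.9 A × 120 V = 2868 W = 2.868 kW
immersion water heater: 2.868 kW × 33 h = 94.644 kWh
heated towel rail: Runtime = 24 h × 26 = 624 h
heated towel rail: 0.165 kW × 624 h = 102.96 kWh
electric oven: Runtime = 5 h/week × 12 weeks = 60 h
electric oven: 2.39 kW × 60 h = 143.4 kWh
treadmill: Runtime = 5 h/day × 45 days = 225 h
treadmill: 0.83 kW × 225 h = 186.75 kWh
Total energy = 527.754 kWh
Cost = 527.754 × $0.28 = $147.77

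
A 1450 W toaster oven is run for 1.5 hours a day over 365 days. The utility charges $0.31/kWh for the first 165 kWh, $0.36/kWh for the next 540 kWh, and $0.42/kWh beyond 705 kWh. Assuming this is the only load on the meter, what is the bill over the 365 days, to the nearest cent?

$282.88

Runtime = 1.5 h/day × 365 days = 547.5 h
Energy = 1.45 kW × 547.5 h = 793.875 kWh
Tier 1 (0–165 kWh): 165 × $0.31 = $51.15
Tier 2 (165–705 kWh): 540 × $0.36 = $194.4
Above 705 kWh: 88.875 × $0.42 = $37.3275
Bill = $282.88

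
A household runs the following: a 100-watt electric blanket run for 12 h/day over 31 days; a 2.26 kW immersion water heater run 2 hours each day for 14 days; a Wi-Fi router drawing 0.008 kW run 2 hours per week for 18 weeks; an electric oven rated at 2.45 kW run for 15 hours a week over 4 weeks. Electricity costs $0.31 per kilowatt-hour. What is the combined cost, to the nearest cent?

$76.81

electric blanket: Runtime = 12 h/day × 31 days = 372 h
electric blanket: 0.1 kW × 372 h = 37.2 kWh
immersion water heater: Runtime = 2 h/day × 14 days = 28 h
immersion water heater: 2.26 kW × 28 h = 63.28 kWh
Wi-Fi router: Runtime = 2 h/week × 18 weeks = 36 h
Wi-Fi router: 0.008 kW × 36 h = 0.288 kWh
electric oven: Runtime = 15 h/week × 4 weeks = 60 h
electric oven: 2.45 kW × 60 h = 147 kWh
Total energy = 247.768 kWh
Cost = 247.768 × $0.31 = $76.81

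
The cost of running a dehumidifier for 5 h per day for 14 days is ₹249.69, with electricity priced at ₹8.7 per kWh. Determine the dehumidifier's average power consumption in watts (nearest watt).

410 W

Energy = ₹249.69 ÷ ₹8.7/kWh = 28.7 kWh
Runtime = 5 h/day × 14 days = 70 h
Power = 28.7 kWh ÷ 70 h = 0.41 kW = 410 W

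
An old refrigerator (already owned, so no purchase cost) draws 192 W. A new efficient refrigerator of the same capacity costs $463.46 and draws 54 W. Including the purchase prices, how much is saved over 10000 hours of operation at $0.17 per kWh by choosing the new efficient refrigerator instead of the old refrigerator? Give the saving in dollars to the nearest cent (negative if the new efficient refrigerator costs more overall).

old refrigerator: $0.00 + (192/1000) kW × 10000 h × $0.17 = $0.00 + $326.4 = $326.4
new efficient refrigerator: $463.46 + (54/1000) kW × 10000 h × $0.17 = $463.46 + $91.8 = $555.26
Saving = $326.4 − $555.26 = −$228.86

-$228.86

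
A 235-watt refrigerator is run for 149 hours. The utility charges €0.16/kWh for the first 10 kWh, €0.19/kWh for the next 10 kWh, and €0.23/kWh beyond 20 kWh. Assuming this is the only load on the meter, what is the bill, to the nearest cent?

Energy = 0.235 kW × 149 h = 35.015 kWh
Tier 1 (0–10 kWh): 10 × €0.16 = €1.6
Tier 2 (10–20 kWh): 10 × €0.19 = €1.9
Above 20 kWh: 15.015 × €0.23 = €3.45345
Bill = €6.95

€6.95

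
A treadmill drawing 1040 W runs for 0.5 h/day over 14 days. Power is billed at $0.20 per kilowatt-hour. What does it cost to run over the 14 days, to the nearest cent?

$1.46

Runtime = 0.5 h/day × 14 days = 7 h
Energy = 1.04 kW × 7 h = 7.28 kWh
Cost = 7.28 kWh × $0.20/kWh = $1.46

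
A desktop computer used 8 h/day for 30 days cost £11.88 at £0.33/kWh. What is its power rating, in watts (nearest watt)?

Energy = £11.88 ÷ £0.33/kWh = 36 kWh
Runtime = 8 h/day × 30 days = 240 h
Power = 36 kWh ÷ 240 h = 0.15 kW = 150 W

150 W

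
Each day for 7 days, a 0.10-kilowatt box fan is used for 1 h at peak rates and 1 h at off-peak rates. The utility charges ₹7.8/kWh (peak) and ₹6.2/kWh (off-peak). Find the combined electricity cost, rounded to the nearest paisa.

₹9.80

Peak energy = 0.1 kW × 1 h × 7 = 0.7 kWh
Off-peak energy = 0.1 kW × 1 h × 7 = 0.7 kWh
Cost = 0.7 × ₹7.8 + 0.7 × ₹6.2 = ₹5.46 + ₹4.34 = ₹9.80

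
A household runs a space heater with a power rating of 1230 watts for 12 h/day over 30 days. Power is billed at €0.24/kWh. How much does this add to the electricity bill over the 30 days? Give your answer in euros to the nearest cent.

€106.27

Runtime = 12 h/day × 30 days = 360 h
Energy = 1.23 kW × 360 h = 442.8 kWh
Cost = 442.8 kWh × €0.24/kWh = €106.27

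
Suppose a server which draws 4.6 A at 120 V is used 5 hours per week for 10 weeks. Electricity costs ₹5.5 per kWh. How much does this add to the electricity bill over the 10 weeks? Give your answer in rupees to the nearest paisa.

Power = 4.6 A × 120 V = 552 W = 0.552 kW
Runtime = 5 h/week × 10 weeks = 50 h
Energy = 0.552 kW × 50 h = 27.6 kWh
Cost = 27.6 kWh × ₹5.5/kWh = ₹151.80

₹151.80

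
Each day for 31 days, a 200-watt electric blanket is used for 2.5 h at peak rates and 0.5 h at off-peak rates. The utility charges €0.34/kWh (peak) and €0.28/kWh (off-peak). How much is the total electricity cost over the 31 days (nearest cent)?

Peak energy = 0.2 kW × 2.5 h × 31 = 15.5 kWh
Off-peak energy = 0.2 kW × 0.5 h × 31 = 3.1 kWh
Cost = 15.5 × €0.34 + 3.1 × €0.28 = €5.27 + €0.868 = €6.14

€6.14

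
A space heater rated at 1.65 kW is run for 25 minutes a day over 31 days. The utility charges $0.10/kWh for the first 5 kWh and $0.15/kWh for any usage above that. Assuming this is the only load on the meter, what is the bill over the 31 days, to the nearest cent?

$2.95

Runtime = 25 min × 31 = 775 min = 12.916666… h
Energy = 1.65 kW × 12.916666… h = 21.3125 kWh
Tier 1 (0–5 kWh): 5 × $0.10 = $0.5
Above 5 kWh: 16.3125 × $0.15 = $2.446875
Bill = $2.95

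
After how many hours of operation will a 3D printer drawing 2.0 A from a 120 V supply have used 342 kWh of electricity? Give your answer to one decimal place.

Power = 2.0 A × 120 V = 240 W = 0.24 kW
Hours = 342 kWh ÷ 0.24 kW = 1425.0 h

1425.0 h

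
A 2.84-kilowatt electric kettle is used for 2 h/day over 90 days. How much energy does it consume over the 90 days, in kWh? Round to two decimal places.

Runtime = 2 h/day × 90 days = 180 h
Energy = 2.84 kW × 180 h = 511.2 kWh

511.20 kWh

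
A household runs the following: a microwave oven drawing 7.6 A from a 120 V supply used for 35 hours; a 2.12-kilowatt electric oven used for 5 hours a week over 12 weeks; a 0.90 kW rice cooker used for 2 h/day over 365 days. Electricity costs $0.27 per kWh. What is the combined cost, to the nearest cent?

$220.35

microwave oven: Power = 7.6 A × 120 V = 912 W = 0.912 kW
microwave oven: 0.912 kW × 35 h = 31.92 kWh
electric oven: Runtime = 5 h/week × 12 weeks = 60 h
electric oven: 2.12 kW × 60 h = 127.2 kWh
rice cooker: Runtime = 2 h/day × 365 days = 730 h
rice cooker: 0.9 kW × 730 h = 657 kWh
Total energy = 816.12 kWh
Cost = 816.12 × $0.27 = $220.35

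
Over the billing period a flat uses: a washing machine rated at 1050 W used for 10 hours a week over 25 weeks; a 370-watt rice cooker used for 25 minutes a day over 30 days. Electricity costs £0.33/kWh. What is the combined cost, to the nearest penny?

washing machine: Runtime = 10 h/week × 25 weeks = 250 h
washing machine: 1.05 kW × 250 h = 262.5 kWh
rice cooker: Runtime = 25 min × 30 = 750 min = 12.5 h
rice cooker: 0.37 kW × 12.5 h = 4.625 kWh
Total energy = 267.125 kWh
Cost = 267.125 × £0.33 = £88.15

£88.15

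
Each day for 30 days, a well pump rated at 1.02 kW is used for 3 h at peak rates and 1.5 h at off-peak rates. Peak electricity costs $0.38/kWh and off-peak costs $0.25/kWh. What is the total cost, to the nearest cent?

Peak energy = 1.02 kW × 3 h × 30 = 91.8 kWh
Off-peak energy = 1.02 kW × 1.5 h × 30 = 45.9 kWh
Cost = 91.8 × $0.38 + 45.9 × $0.25 = $34.884 + $11.475 = $46.36

$46.36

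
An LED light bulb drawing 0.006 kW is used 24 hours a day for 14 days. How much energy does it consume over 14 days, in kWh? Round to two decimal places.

2.02 kWh

Runtime = 24 h × 14 = 336 h
Energy = 0.006 kW × 336 h = 2.016 kWh ≈ 2.02 kWh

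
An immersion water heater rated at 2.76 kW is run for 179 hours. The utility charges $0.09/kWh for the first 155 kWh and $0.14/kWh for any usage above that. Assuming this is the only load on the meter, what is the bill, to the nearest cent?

Energy = 2.76 kW × 179 h = 494.04 kWh
Tier 1 (0–155 kWh): 155 × $0.09 = $13.95
Above 155 kWh: 339.04 × $0.14 = $47.4656
Bill = $61.42

$61.42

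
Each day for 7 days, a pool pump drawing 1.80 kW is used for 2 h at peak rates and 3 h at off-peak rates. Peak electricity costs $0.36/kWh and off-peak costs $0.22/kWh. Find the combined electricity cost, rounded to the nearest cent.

$17.39

Peak energy = 1.8 kW × 2 h × 7 = 25.2 kWh
Off-peak energy = 1.8 kW × 3 h × 7 = 37.8 kWh
Cost = 25.2 × $0.36 + 37.8 × $0.22 = $9.072 + $8.316 = $17.39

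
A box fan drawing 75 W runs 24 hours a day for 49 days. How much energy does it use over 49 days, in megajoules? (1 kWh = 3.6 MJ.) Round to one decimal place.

317.5 MJ

Runtime = 24 h × 49 = 1176 h
Energy = 0.075 kW × 1176 h = 88.2 kWh
= 88.2 × 3.6 MJ = 317.5 MJ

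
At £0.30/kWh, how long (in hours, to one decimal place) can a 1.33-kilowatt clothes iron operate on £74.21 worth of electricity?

186.0 h

Energy available = £74.21 ÷ £0.30/kWh = 247.3667 kWh
Hours = 247.3667 kWh ÷ 1.33 kW = 186.0 h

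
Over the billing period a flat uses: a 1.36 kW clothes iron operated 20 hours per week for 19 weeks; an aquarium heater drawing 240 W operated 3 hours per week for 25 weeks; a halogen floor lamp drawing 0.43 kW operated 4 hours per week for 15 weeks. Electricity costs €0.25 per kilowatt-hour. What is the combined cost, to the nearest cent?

clothes iron: Runtime = 20 h/week × 19 weeks = 380 h
clothes iron: 1.36 kW × 380 h = 516.8 kWh
aquarium heater: Runtime = 3 h/week × 25 weeks = 75 h
aquarium heater: 0.24 kW × 75 h = 18 kWh
halogen floor lamp: Runtime = 4 h/week × 15 weeks = 60 h
halogen floor lamp: 0.43 kW × 60 h = 25.8 kWh
Total energy = 560.6 kWh
Cost = 560.6 × €0.25 = €140.15

€140.15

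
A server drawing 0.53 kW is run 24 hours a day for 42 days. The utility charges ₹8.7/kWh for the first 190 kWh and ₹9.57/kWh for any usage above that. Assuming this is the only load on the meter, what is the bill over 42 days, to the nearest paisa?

Runtime = 24 h × 42 = 1008 h
Energy = 0.53 kW × 1008 h = 534.24 kWh
Tier 1 (0–190 kWh): 190 × ₹8.7 = ₹1653
Above 190 kWh: 344.24 × ₹9.57 = ₹3294.3768
Bill = ₹4947.38

₹4947.38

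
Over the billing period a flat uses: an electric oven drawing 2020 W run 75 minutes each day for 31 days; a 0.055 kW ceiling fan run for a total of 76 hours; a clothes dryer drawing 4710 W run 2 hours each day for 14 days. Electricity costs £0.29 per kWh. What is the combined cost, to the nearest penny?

electric oven: Runtime = 75 min × 31 = 2325 min = 38.75 h
electric oven: 2.02 kW × 38.75 h = 78.275 kWh
ceiling fan: 0.055 kW × 76 h = 4.18 kWh
clothes dryer: Runtime = 2 h/day × 14 days = 28 h
clothes dryer: 4.71 kW × 28 h = 131.88 kWh
Total energy = 214.335 kWh
Cost = 214.335 × £0.29 = £62.16

£62.16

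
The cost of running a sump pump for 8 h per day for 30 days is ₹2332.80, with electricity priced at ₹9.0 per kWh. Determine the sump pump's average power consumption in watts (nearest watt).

Energy = ₹2332.80 ÷ ₹9.0/kWh = 259.2 kWh
Runtime = 8 h/day × 30 days = 240 h
Power = 259.2 kWh ÷ 240 h = 1.08 kW = 1080 W

1080 W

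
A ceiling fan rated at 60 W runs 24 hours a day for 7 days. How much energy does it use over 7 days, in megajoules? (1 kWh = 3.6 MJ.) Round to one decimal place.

Runtime = 24 h × 7 = 168 h
Energy = 0.06 kW × 168 h = 10.08 kWh
= 10.08 × 3.6 MJ = 36.3 MJ

36.3 MJ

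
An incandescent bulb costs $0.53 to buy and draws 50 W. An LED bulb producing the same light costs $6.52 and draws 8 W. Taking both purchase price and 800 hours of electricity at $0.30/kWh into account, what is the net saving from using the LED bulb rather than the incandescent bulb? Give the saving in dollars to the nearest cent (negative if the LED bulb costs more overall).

incandescent bulb: $0.53 + (50/1000) kW × 800 h × $0.30 = $0.53 + $12 = $12.53
LED bulb: $6.52 + (8/1000) kW × 800 h × $0.30 = $6.52 + $1.92 = $8.44
Saving = $12.53 − $8.44 = $4.09

$4.09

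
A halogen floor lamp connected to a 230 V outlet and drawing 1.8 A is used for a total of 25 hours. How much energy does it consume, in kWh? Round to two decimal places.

10.35 kWh

Power = 1.8 A × 230 V = 414 W = 0.414 kW
Energy = 0.414 kW × 25 h = 10.35 kWh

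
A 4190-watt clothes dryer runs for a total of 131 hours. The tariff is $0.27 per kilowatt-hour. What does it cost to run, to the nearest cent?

$148.20

Energy = 4.19 kW × 131 h = 548.89 kWh
Cost = 548.89 kWh × $0.27/kWh = $148.20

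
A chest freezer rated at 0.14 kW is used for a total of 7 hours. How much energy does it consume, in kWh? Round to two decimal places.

Energy = 0.14 kW × 7 h = 0.98 kWh

0.98 kWh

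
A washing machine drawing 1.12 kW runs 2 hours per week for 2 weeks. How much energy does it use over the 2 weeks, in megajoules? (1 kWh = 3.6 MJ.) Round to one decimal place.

16.1 MJ

Runtime = 2 h/week × 2 weeks = 4 h
Energy = 1.12 kW × 4 h = 4.48 kWh
= 4.48 × 3.6 MJ = 16.1 MJ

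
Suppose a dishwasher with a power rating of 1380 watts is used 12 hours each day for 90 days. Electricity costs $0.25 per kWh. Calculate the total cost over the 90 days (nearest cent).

Runtime = 12 h/day × 90 days = 1080 h
Energy = 1.38 kW × 1080 h = 1490.4 kWh
Cost = 1490.4 kWh × $0.25/kWh = $372.60

$372.60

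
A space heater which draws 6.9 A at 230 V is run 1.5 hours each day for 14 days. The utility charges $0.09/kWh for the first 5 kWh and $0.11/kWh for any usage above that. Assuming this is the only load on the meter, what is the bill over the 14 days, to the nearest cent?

Power = 6.9 A × 230 V = 1587 W = 1.587 kW
Runtime = 1.5 h/day × 14 days = 21 h
Energy = 1.587 kW × 21 h = 33.327 kWh
Tier 1 (0–5 kWh): 5 × $0.09 = $0.45
Above 5 kWh: 28.327 × $0.11 = $3.11597
Bill = $3.57

$3.57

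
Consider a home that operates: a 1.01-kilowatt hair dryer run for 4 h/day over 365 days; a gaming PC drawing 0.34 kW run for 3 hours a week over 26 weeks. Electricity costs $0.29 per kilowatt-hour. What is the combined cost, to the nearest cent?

$435.32

hair dryer: Runtime = 4 h/day × 365 days = 1460 h
hair dryer: 1.01 kW × 1460 h = 1474.6 kWh
gaming PC: Runtime = 3 h/week × 26 weeks = 78 h
gaming PC: 0.34 kW × 78 h = 26.52 kWh
Total energy = 1501.12 kWh
Cost = 1501.12 × $0.29 = $435.32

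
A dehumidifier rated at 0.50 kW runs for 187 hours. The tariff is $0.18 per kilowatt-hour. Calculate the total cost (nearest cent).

Energy = 0.5 kW × 187 h = 93.5 kWh
Cost = 93.5 kWh × $0.18/kWh = $16.83

$16.83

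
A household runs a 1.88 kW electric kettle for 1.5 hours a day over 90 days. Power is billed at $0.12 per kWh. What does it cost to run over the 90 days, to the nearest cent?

Runtime = 1.5 h/day × 90 days = 135 h
Energy = 1.88 kW × 135 h = 253.8 kWh
Cost = 253.8 kWh × $0.12/kWh = $30.46

$30.46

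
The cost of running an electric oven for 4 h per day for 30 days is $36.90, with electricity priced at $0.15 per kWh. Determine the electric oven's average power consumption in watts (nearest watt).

Energy = $36.90 ÷ $0.15/kWh = 246 kWh
Runtime = 4 h/day × 30 days = 120 h
Power = 246 kWh ÷ 120 h = 2.05 kW = 2050 W

2050 W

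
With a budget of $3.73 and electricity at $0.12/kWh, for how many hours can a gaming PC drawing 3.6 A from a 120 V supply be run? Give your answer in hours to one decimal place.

Power = 3.6 A × 120 V = 432 W = 0.432 kW
Energy available = $3.73 ÷ $0.12/kWh = 31.0833 kWh
Hours = 31.0833 kWh ÷ 0.432 kW = 72.0 h

72.0 h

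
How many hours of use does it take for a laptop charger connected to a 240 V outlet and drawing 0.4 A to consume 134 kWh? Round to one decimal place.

Power = 0.4 A × 240 V = 96 W = 0.096 kW
Hours = 134 kWh ÷ 0.096 kW = 1395.8 h

1395.8 h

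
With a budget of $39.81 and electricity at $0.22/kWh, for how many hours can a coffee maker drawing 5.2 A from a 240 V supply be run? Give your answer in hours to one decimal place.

145.0 h

Power = 5.2 A × 240 V = 1248 W = 1.248 kW
Energy available = $39.81 ÷ $0.22/kWh = 180.9545 kWh
Hours = 180.9545 kWh ÷ 1.248 kW = 145.0 h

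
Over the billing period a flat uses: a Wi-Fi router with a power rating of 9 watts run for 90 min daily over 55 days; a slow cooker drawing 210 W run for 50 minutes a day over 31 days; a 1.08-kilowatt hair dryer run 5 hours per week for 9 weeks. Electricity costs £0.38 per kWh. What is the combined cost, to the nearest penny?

Wi-Fi router: Runtime = 90 min × 55 = 4950 min = 82.5 h
Wi-Fi router: 0.009 kW × 82.5 h = 0.7425 kWh
slow cooker: Runtime = 50 min × 31 = 1550 min = 25.833333… h
slow cooker: 0.21 kW × 25.833333… h = 5.425 kWh
hair dryer: Runtime = 5 h/week × 9 weeks = 45 h
hair dryer: 1.08 kW × 45 h = 48.6 kWh
Total energy = 54.7675 kWh
Cost = 54.7675 × £0.38 = £20.81

£20.81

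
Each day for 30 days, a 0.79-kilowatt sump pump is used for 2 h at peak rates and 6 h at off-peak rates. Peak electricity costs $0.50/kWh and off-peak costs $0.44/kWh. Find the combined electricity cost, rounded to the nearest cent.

Peak energy = 0.79 kW × 2 h × 30 = 47.4 kWh
Off-peak energy = 0.79 kW × 6 h × 30 = 142.2 kWh
Cost = 47.4 × $0.50 + 142.2 × $0.44 = $23.7 + $62.568 = $86.27

$86.27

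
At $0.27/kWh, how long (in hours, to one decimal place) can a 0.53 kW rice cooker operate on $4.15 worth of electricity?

Energy available = $4.15 ÷ $0.27/kWh = 15.3704 kWh
Hours = 15.3704 kWh ÷ 0.53 kW = 29.0 h

29.0 h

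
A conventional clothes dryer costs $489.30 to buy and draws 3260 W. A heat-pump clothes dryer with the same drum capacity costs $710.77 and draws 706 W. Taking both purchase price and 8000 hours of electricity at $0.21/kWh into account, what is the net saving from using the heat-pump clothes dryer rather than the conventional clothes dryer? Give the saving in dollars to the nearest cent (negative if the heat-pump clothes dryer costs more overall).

$4069.25

conventional clothes dryer: $489.30 + (3260/1000) kW × 8000 h × $0.21 = $489.30 + $5476.8 = $5966.1
heat-pump clothes dryer: $710.77 + (706/1000) kW × 8000 h × $0.21 = $710.77 + $1186.08 = $1896.85
Saving = $5966.1 − $1896.85 = $4069.25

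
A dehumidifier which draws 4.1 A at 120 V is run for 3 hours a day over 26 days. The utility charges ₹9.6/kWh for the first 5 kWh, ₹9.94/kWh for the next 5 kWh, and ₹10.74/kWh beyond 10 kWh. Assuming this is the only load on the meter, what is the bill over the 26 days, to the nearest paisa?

Power = 4.1 A × 120 V = 492 W = 0.492 kW
Runtime = 3 h/day × 26 days = 78 h
Energy = 0.492 kW × 78 h = 38.376 kWh
Tier 1 (0–5 kWh): 5 × ₹9.6 = ₹48
Tier 2 (5–10 kWh): 5 × ₹9.94 = ₹49.7
Above 10 kWh: 28.376 × ₹10.74 = ₹304.75824
Bill = ₹402.46

₹402.46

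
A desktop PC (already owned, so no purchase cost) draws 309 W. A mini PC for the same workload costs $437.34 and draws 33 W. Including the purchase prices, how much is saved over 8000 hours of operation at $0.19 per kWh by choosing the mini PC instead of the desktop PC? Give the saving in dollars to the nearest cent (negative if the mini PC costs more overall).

desktop PC: $0.00 + (309/1000) kW × 8000 h × $0.19 = $0.00 + $469.68 = $469.68
mini PC: $437.34 + (33/1000) kW × 8000 h × $0.19 = $437.34 + $50.16 = $487.5
Saving = $469.68 − $487.5 = −$17.82

-$17.82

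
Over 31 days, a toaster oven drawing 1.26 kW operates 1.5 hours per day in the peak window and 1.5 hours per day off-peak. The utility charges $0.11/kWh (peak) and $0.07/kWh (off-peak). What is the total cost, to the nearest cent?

Peak energy = 1.26 kW × 1.5 h × 31 = 58.59 kWh
Off-peak energy = 1.26 kW × 1.5 h × 31 = 58.59 kWh
Cost = 58.59 × $0.11 + 58.59 × $0.07 = $6.4449 + $4.1013 = $10.55

$10.55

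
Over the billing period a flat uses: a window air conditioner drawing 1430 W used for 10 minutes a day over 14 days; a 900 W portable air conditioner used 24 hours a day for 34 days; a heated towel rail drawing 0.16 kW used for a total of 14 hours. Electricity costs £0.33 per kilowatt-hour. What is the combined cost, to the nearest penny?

window air conditioner: Runtime = 10 min × 14 = 140 min = 2.333333… h
window air conditioner: 1.43 kW × 2.333333… h = 3.336666… kWh
portable air conditioner: Runtime = 24 h × 34 = 816 h
portable air conditioner: 0.9 kW × 816 h = 734.4 kWh
heated towel rail: 0.16 kW × 14 h = 2.24 kWh
Total energy = 739.976666… kWh
Cost = 739.976666… × £0.33 = £244.19

£244.19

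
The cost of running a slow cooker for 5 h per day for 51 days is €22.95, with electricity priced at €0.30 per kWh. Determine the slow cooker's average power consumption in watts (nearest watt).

Energy = €22.95 ÷ €0.30/kWh = 76.5 kWh
Runtime = 5 h/day × 51 days = 255 h
Power = 76.5 kWh ÷ 255 h = 0.3 kW = 300 W

300 W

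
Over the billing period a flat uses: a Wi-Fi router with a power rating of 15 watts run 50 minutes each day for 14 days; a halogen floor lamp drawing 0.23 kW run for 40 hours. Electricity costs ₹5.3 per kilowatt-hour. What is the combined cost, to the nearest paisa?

₹49.69

Wi-Fi router: Runtime = 50 min × 14 = 700 min = 11.666666… h
Wi-Fi router: 0.015 kW × 11.666666… h = 0.175 kWh
halogen floor lamp: 0.23 kW × 40 h = 9.2 kWh
Total energy = 9.375 kWh
Cost = 9.375 × ₹5.3 = ₹49.69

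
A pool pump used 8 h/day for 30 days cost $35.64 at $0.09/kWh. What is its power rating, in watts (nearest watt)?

1650 W

Energy = $35.64 ÷ $0.09/kWh = 396 kWh
Runtime = 8 h/day × 30 days = 240 h
Power = 396 kWh ÷ 240 h = 1.65 kW = 1650 W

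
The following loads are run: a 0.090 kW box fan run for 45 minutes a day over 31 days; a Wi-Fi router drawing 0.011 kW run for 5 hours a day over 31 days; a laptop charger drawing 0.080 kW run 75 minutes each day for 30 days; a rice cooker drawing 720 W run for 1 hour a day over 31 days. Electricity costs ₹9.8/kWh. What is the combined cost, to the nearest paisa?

box fan: Runtime = 45 min × 31 = 1395 min = 23.25 h
box fan: 0.09 kW × 23.25 h = 2.0925 kWh
Wi-Fi router: Runtime = 5 h/day × 31 days = 155 h
Wi-Fi router: 0.011 kW × 155 h = 1.705 kWh
laptop charger: Runtime = 75 min × 30 = 2250 min = 37.5 h
laptop charger: 0.08 kW × 37.5 h = 3 kWh
rice cooker: Runtime = 1 h/day × 31 days = 31 h
rice cooker: 0.72 kW × 31 h = 22.32 kWh
Total energy = 29.1175 kWh
Cost = 29.1175 × ₹9.8 = ₹285.35

₹285.35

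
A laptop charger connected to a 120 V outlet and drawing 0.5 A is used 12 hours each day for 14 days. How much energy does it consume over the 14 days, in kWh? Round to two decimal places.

10.08 kWh

Power = 0.5 A × 120 V = 60 W = 0.06 kW
Runtime = 12 h/day × 14 days = 168 h
Energy = 0.06 kW × 168 h = 10.08 kWh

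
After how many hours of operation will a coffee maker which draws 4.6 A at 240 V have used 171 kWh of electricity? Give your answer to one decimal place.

Power = 4.6 A × 240 V = 1104 W = 1.104 kW
Hours = 171 kWh ÷ 1.104 kW = 154.9 h

154.9 h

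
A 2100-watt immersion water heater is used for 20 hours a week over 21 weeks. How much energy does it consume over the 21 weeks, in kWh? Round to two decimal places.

882.00 kWh

Runtime = 20 h/week × 21 weeks = 420 h
Energy = 2.1 kW × 420 h = 882 kWh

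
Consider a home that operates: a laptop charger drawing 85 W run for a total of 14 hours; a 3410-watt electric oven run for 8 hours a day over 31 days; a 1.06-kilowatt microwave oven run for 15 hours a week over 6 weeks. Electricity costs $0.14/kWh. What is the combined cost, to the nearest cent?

$131.92

laptop charger: 0.085 kW × 14 h = 1.19 kWh
electric oven: Runtime = 8 h/day × 31 days = 248 h
electric oven: 3.41 kW × 248 h = 845.68 kWh
microwave oven: Runtime = 15 h/week × 6 weeks = 90 h
microwave oven: 1.06 kW × 90 h = 95.4 kWh
Total energy = 942.27 kWh
Cost = 942.27 × $0.14 = $131.92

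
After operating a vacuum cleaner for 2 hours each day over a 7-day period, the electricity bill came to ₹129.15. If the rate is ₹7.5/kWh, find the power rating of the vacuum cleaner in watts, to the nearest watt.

1230 W

Energy = ₹129.15 ÷ ₹7.5/kWh = 17.22 kWh
Runtime = 2 h/day × 7 days = 14 h
Power = 17.22 kWh ÷ 14 h = 1.23 kW = 1230 W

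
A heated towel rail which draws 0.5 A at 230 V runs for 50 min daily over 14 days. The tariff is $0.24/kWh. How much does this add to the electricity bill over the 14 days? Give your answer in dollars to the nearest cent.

$0.32

Power = 0.5 A × 230 V = 115 W = 0.115 kW
Runtime = 50 min × 14 = 700 min = 11.666666… h
Energy = 0.115 kW × 11.666666… h = 1.341666… kWh
Cost = 1.341666… kWh × $0.24/kWh = $0.32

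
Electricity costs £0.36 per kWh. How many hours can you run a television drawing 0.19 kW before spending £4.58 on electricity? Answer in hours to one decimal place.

Energy available = £4.58 ÷ £0.36/kWh = 12.7222 kWh
Hours = 12.7222 kWh ÷ 0.19 kW = 67.0 h

67.0 h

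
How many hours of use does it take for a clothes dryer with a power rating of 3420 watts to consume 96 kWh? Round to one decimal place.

28.1 h

Hours = 96 kWh ÷ 3.42 kW = 28.1 h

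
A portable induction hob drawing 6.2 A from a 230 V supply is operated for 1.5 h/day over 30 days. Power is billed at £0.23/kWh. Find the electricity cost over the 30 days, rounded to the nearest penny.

£14.76

Power = 6.2 A × 230 V = 1426 W = 1.426 kW
Runtime = 1.5 h/day × 30 days = 45 h
Energy = 1.426 kW × 45 h = 64.17 kWh
Cost = 64.17 kWh × £0.23/kWh = £14.76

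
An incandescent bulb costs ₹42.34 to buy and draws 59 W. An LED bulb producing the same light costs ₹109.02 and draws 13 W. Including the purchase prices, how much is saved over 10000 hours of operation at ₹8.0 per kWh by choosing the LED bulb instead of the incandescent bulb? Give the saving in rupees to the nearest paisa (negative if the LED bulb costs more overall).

incandescent bulb: ₹42.34 + (59/1000) kW × 10000 h × ₹8.0 = ₹42.34 + ₹4720 = ₹4762.34
LED bulb: ₹109.02 + (13/1000) kW × 10000 h × ₹8.0 = ₹109.02 + ₹1040 = ₹1149.02
Saving = ₹4762.34 − ₹1149.02 = ₹3613.32

₹3613.32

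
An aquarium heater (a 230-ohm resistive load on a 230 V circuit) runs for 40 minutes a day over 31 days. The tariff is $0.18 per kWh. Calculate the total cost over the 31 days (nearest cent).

Power = V²/R = 230²/230 = 230 W = 0.23 kW
Runtime = 40 min × 31 = 1240 min = 20.666666… h
Energy = 0.23 kW × 20.666666… h = 4.753333… kWh
Cost = 4.753333… kWh × $0.18/kWh = $0.86

$0.86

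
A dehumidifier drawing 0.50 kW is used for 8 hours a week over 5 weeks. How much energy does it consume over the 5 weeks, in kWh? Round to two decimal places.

20.00 kWh

Runtime = 8 h/week × 5 weeks = 40 h
Energy = 0.5 kW × 40 h = 20 kWh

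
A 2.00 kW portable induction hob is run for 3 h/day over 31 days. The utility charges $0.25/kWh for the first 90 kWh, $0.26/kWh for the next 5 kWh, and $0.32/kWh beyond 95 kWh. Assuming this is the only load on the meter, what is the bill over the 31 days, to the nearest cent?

Runtime = 3 h/day × 31 days = 93 h
Energy = 2 kW × 93 h = 186 kWh
Tier 1 (0–90 kWh): 90 × $0.25 = $22.5
Tier 2 (90–95 kWh): 5 × $0.26 = $1.3
Above 95 kWh: 91 × $0.32 = $29.12
Bill = $52.92

$52.92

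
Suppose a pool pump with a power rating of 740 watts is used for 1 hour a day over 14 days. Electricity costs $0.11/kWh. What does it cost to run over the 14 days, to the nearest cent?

Runtime = 1 h/day × 14 days = 14 h
Energy = 0.74 kW × 14 h = 10.36 kWh
Cost = 10.36 kWh × $0.11/kWh = $1.14

$1.14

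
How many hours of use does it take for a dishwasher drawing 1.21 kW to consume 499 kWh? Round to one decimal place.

Hours = 499 kWh ÷ 1.21 kW = 412.4 h

412.4 h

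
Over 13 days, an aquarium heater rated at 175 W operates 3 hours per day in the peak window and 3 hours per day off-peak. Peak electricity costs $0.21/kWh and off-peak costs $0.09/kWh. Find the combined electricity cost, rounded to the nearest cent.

$2.05

Peak energy = 0.175 kW × 3 h × 13 = 6.825 kWh
Off-peak energy = 0.175 kW × 3 h × 13 = 6.825 kWh
Cost = 6.825 × $0.21 + 6.825 × $0.09 = $1.43325 + $0.61425 = $2.05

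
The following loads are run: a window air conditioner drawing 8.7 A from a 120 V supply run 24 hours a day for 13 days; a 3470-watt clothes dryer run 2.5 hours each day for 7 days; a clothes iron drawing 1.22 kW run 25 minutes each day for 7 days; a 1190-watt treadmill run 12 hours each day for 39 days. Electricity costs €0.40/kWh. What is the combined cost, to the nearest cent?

window air conditioner: Power = 8.7 A × 120 V = 1044 W = 1.044 kW
window air conditioner: Runtime = 24 h × 13 = 312 h
window air conditioner: 1.044 kW × 312 h = 325.728 kWh
clothes dryer: Runtime = 2.5 h/day × 7 days = 17.5 h
clothes dryer: 3.47 kW × 17.5 h = 60.725 kWh
clothes iron: Runtime = 25 min × 7 = 175 min = 2.916666… h
clothes iron: 1.22 kW × 2.916666… h = 3.558333… kWh
treadmill: Runtime = 12 h/day × 39 days = 468 h
treadmill: 1.19 kW × 468 h = 556.92 kWh
Total energy = 946.931333… kWh
Cost = 946.931333… × €0.40 = €378.77

€378.77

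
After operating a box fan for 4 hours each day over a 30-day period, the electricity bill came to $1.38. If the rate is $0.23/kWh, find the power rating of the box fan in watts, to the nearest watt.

Energy = $1.38 ÷ $0.23/kWh = 6 kWh
Runtime = 4 h/day × 30 days = 120 h
Power = 6 kWh ÷ 120 h = 0.05 kW = 50 W

50 W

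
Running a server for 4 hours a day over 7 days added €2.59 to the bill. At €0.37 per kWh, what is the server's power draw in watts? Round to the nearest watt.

250 W

Energy = €2.59 ÷ €0.37/kWh = 7 kWh
Runtime = 4 h/day × 7 days = 28 h
Power = 7 kWh ÷ 28 h = 0.25 kW = 250 W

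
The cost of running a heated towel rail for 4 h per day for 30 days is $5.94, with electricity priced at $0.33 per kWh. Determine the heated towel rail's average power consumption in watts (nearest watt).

Energy = $5.94 ÷ $0.33/kWh = 18 kWh
Runtime = 4 h/day × 30 days = 120 h
Power = 18 kWh ÷ 120 h = 0.15 kW = 150 W

150 W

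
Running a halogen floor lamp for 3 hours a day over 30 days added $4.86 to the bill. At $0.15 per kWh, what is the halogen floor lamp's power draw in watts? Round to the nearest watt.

360 W

Energy = $4.86 ÷ $0.15/kWh = 32.4 kWh
Runtime = 3 h/day × 30 days = 90 h
Power = 32.4 kWh ÷ 90 h = 0.36 kW = 360 W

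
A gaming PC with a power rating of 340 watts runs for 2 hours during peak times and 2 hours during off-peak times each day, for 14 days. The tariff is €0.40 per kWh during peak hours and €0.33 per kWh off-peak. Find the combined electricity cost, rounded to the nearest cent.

€6.95

Peak energy = 0.34 kW × 2 h × 14 = 9.52 kWh
Off-peak energy = 0.34 kW × 2 h × 14 = 9.52 kWh
Cost = 9.52 × €0.40 + 9.52 × €0.33 = €3.808 + €3.1416 = €6.95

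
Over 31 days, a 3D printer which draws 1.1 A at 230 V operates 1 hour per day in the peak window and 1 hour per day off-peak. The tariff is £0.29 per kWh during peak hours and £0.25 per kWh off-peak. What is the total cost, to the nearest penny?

£4.24

Power = 1.1 A × 230 V = 253 W = 0.253 kW
Peak energy = 0.253 kW × 1 h × 31 = 7.843 kWh
Off-peak energy = 0.253 kW × 1 h × 31 = 7.843 kWh
Cost = 7.843 × £0.29 + 7.843 × £0.25 = £2.27447 + £1.96075 = £4.24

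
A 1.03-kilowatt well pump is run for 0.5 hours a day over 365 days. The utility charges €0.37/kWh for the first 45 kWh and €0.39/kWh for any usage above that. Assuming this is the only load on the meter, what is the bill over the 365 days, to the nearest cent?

Runtime = 0.5 h/day × 365 days = 182.5 h
Energy = 1.03 kW × 182.5 h = 187.975 kWh
Tier 1 (0–45 kWh): 45 × €0.37 = €16.65
Above 45 kWh: 142.975 × €0.39 = €55.76025
Bill = €72.41

€72.41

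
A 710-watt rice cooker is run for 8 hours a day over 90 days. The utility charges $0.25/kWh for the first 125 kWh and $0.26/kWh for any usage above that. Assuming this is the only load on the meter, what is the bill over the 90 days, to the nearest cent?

$131.66

Runtime = 8 h/day × 90 days = 720 h
Energy = 0.71 kW × 720 h = 511.2 kWh
Tier 1 (0–125 kWh): 125 × $0.25 = $31.25
Above 125 kWh: 386.2 × $0.26 = $100.412
Bill = $131.66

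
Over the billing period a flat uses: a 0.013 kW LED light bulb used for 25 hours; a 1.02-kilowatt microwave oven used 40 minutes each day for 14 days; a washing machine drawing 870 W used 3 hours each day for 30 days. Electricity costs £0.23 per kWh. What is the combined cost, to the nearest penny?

LED light bulb: 0.013 kW × 25 h = 0.325 kWh
microwave oven: Runtime = 40 min × 14 = 560 min = 9.333333… h
microwave oven: 1.02 kW × 9.333333… h = 9.52 kWh
washing machine: Runtime = 3 h/day × 30 days = 90 h
washing machine: 0.87 kW × 90 h = 78.3 kWh
Total energy = 88.145 kWh
Cost = 88.145 × £0.23 = £20.27

£20.27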